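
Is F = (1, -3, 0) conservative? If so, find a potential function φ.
Yes, F is conservative. φ = x - 3*y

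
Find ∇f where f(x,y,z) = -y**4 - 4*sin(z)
(0, -4*y**3, -4*cos(z))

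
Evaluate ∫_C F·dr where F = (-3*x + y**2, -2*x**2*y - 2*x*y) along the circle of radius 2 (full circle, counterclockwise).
0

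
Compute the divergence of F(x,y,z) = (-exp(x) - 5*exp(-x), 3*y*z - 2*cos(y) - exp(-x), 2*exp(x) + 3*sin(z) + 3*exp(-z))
3*z - exp(x) + 2*sin(y) + 3*cos(z) - 3*exp(-z) + 5*exp(-x)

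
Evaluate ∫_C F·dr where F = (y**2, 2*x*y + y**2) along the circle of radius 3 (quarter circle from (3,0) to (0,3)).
9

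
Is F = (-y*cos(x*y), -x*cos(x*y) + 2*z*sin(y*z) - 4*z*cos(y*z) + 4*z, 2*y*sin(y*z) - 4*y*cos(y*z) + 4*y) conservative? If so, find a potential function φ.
Yes, F is conservative. φ = 4*y*z - sin(x*y) - 4*sin(y*z) - 2*cos(y*z)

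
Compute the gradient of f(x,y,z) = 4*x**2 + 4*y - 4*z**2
(8*x, 4, -8*z)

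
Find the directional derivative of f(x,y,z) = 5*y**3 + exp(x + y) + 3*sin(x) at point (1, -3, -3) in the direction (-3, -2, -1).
-sqrt(14)*(5 + 9*exp(2)*cos(1) + 270*exp(2))*exp(-2)/14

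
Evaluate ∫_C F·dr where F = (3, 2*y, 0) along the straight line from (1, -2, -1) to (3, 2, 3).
6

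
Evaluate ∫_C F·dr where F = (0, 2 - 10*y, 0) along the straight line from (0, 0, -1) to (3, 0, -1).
0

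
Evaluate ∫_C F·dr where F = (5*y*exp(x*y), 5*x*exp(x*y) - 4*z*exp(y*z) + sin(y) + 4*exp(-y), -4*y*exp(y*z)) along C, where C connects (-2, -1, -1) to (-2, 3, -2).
-5*exp(2) - 4*exp(-3) + exp(-6) + cos(1) - cos(3) + 8*E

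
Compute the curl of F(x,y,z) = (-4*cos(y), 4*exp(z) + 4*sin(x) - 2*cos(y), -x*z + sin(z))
(-4*exp(z), z, -4*sin(y) + 4*cos(x))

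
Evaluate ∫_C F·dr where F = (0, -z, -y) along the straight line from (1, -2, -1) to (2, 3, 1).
-1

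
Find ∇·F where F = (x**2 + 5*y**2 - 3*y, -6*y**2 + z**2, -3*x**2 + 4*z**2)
2*x - 12*y + 8*z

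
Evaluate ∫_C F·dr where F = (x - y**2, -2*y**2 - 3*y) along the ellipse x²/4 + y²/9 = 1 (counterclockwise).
0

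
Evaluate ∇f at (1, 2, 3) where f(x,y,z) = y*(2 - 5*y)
(0, -18, 0)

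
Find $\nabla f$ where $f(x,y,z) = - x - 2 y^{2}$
(-1, -4*y, 0)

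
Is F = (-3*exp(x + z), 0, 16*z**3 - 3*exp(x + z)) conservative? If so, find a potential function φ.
Yes, F is conservative. φ = 4*z**4 - 3*exp(x + z)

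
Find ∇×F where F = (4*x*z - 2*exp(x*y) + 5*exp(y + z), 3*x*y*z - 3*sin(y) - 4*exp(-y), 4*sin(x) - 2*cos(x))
(-3*x*y, 4*x + 5*exp(y + z) - 2*sin(x) - 4*cos(x), 2*x*exp(x*y) + 3*y*z - 5*exp(y + z))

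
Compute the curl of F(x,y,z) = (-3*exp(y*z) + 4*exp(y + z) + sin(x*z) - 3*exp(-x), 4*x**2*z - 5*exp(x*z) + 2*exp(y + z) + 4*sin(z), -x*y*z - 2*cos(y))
(-4*x**2 - x*z + 5*x*exp(x*z) - 2*exp(y + z) + 2*sin(y) - 4*cos(z), x*cos(x*z) + y*z - 3*y*exp(y*z) + 4*exp(y + z), 8*x*z - 5*z*exp(x*z) + 3*z*exp(y*z) - 4*exp(y + z))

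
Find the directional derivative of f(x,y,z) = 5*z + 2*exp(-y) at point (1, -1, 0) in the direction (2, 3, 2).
2*sqrt(17)*(5 - 3*E)/17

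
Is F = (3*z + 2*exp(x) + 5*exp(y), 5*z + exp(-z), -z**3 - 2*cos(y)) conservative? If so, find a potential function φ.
No, ∇×F = (2*sin(y) - 5 + exp(-z), 3, -5*exp(y)) ≠ 0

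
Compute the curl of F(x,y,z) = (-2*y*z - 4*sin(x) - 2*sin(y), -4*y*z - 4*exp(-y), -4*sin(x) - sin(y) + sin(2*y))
(4*y - cos(y) + 2*cos(2*y), -2*y + 4*cos(x), 2*z + 2*cos(y))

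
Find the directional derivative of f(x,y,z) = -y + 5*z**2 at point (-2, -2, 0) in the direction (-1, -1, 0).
sqrt(2)/2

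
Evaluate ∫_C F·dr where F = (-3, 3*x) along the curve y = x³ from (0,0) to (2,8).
30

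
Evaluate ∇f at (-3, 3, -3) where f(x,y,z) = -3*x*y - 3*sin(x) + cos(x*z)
(-9 + 3*sin(9) - 3*cos(3), 9, 3*sin(9))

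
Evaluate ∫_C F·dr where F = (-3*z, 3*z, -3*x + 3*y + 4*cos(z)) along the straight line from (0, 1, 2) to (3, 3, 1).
-6 - 4*sin(2) + 4*sin(1)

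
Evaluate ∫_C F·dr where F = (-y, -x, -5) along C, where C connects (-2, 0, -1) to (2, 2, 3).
-24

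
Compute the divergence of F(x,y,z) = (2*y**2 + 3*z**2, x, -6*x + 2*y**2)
0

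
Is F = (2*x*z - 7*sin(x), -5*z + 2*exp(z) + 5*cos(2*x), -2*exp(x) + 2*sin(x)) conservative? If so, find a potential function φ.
No, ∇×F = (5 - 2*exp(z), 2*x + 2*exp(x) - 2*cos(x), -10*sin(2*x)) ≠ 0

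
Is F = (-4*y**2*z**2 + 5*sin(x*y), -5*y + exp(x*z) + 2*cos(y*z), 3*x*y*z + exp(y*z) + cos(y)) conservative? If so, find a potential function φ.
No, ∇×F = (3*x*z - x*exp(x*z) + 2*y*sin(y*z) + z*exp(y*z) - sin(y), y*z*(-8*y - 3), -5*x*cos(x*y) + 8*y*z**2 + z*exp(x*z)) ≠ 0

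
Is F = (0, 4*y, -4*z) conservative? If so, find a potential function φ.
Yes, F is conservative. φ = 2*y**2 - 2*z**2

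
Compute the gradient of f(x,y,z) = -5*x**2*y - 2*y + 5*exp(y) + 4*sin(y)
(-10*x*y, -5*x**2 + 5*exp(y) + 4*cos(y) - 2, 0)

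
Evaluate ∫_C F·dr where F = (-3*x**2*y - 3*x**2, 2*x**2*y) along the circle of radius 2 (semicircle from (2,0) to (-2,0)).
16 + 6*pi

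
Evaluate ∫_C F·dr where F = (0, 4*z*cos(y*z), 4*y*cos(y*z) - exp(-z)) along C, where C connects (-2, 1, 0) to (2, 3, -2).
-1 - 4*sin(6) + exp(2)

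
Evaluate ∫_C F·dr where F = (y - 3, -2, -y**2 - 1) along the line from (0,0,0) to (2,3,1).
-13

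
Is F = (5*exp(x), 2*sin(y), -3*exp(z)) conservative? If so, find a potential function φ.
Yes, F is conservative. φ = 5*exp(x) - 3*exp(z) - 2*cos(y)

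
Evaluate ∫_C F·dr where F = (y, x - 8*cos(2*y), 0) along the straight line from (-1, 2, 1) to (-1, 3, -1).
4*sin(4) - 1 - 4*sin(6)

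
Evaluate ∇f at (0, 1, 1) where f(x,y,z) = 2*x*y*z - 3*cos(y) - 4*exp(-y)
(2, 4*exp(-1) + 3*sin(1), 0)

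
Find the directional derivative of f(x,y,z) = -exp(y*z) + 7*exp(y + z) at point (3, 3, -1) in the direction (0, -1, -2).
sqrt(5)*(5 - 21*exp(5))*exp(-3)/5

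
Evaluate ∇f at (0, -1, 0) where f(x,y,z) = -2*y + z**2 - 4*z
(0, -2, -4)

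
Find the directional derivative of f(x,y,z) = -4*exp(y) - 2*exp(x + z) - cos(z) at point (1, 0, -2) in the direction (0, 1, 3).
-sqrt(10)*(6 + 3*E*sin(2) + 4*E)*exp(-1)/10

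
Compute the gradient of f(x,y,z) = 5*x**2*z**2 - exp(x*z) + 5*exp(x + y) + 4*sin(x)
(10*x*z**2 - z*exp(x*z) + 5*exp(x + y) + 4*cos(x), 5*exp(x + y), x*(10*x*z - exp(x*z)))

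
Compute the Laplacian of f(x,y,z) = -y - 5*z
0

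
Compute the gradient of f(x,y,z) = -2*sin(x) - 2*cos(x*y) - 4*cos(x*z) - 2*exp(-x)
(2*y*sin(x*y) + 4*z*sin(x*z) - 2*cos(x) + 2*exp(-x), 2*x*sin(x*y), 4*x*sin(x*z))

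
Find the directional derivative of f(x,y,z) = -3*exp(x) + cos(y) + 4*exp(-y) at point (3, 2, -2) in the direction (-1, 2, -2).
-2*sin(2)/3 - 8*exp(-2)/3 + exp(3)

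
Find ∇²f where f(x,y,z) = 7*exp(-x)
7*exp(-x)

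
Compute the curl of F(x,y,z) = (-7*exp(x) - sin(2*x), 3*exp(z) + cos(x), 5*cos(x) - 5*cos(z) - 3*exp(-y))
(-3*exp(z) + 3*exp(-y), 5*sin(x), -sin(x))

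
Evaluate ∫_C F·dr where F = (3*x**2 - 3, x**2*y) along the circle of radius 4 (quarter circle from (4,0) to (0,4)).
12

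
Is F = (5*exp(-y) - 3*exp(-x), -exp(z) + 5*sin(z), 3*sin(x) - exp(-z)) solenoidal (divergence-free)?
No, ∇·F = exp(-z) + 3*exp(-x)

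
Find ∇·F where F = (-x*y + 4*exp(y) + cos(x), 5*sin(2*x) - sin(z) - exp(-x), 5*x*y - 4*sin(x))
-y - sin(x)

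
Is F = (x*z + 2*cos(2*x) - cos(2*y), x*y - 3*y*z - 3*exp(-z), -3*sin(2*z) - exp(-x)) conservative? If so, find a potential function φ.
No, ∇×F = (3*y - 3*exp(-z), x - exp(-x), y - 2*sin(2*y)) ≠ 0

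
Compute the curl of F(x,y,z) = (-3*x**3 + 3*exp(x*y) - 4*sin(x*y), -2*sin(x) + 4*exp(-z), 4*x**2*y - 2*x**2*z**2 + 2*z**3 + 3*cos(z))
(4*x**2 + 4*exp(-z), 4*x*(-2*y + z**2), -3*x*exp(x*y) + 4*x*cos(x*y) - 2*cos(x))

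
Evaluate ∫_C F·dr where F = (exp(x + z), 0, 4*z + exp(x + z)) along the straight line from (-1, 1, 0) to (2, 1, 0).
-(1 - exp(3))*exp(-1)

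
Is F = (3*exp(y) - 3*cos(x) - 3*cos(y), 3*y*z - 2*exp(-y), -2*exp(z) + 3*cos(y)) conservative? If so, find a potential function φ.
No, ∇×F = (-3*y - 3*sin(y), 0, -3*exp(y) - 3*sin(y)) ≠ 0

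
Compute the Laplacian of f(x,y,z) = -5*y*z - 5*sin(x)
5*sin(x)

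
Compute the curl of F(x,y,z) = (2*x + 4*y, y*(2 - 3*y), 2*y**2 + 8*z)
(4*y, 0, -4)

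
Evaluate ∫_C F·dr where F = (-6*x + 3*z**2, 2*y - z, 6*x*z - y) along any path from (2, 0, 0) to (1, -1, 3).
40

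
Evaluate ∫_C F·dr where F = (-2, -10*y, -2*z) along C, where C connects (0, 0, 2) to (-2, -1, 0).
3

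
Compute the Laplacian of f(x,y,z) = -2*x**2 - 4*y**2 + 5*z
-12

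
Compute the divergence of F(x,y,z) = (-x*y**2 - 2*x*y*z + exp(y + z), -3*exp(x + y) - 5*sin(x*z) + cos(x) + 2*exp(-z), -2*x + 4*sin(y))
-y**2 - 2*y*z - 3*exp(x + y)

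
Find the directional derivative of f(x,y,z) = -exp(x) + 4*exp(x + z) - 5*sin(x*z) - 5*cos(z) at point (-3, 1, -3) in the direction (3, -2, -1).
sqrt(14)*(30*exp(6)*cos(9) - 3*exp(3) + 8 + 5*exp(6)*sin(3))*exp(-6)/14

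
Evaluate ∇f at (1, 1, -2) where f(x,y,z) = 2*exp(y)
(0, 2*E, 0)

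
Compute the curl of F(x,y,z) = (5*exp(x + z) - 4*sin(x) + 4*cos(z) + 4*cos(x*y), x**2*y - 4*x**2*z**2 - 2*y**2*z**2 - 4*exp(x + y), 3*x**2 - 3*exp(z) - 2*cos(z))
(4*z*(2*x**2 + y**2), -6*x + 5*exp(x + z) - 4*sin(z), 2*x*y - 8*x*z**2 + 4*x*sin(x*y) - 4*exp(x + y))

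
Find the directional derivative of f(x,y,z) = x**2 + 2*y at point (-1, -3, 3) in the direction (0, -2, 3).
-4*sqrt(13)/13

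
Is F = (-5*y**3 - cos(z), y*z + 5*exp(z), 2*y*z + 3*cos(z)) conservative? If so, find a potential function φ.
No, ∇×F = (-y + 2*z - 5*exp(z), sin(z), 15*y**2) ≠ 0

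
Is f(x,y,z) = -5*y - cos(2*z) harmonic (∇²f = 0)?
No, ∇²f = 4*cos(2*z)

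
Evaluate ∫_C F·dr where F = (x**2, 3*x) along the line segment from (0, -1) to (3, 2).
45/2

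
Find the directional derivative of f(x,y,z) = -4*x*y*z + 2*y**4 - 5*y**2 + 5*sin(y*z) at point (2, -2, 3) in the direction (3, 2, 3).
-8*sqrt(22)/11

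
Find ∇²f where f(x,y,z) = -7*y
0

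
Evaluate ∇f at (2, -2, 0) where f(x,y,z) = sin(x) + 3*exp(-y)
(cos(2), -3*exp(2), 0)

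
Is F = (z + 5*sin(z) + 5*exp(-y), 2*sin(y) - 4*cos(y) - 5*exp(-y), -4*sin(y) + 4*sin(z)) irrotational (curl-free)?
No, ∇×F = (-4*cos(y), 5*cos(z) + 1, 5*exp(-y))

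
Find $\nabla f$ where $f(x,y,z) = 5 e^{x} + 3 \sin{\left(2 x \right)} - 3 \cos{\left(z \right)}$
(5*exp(x) + 6*cos(2*x), 0, 3*sin(z))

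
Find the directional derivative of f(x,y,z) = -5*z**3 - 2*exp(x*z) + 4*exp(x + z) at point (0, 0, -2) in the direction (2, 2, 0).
2*sqrt(2)*(1 + exp(2))*exp(-2)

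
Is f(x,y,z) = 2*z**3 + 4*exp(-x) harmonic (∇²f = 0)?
No, ∇²f = 12*z + 4*exp(-x)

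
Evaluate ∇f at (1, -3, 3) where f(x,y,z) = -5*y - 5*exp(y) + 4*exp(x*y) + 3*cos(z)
(-12*exp(-3), -5 - exp(-3), -3*sin(3))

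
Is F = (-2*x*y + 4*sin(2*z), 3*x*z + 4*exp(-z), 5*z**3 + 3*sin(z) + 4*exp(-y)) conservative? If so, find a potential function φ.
No, ∇×F = (-3*x + 4*exp(-z) - 4*exp(-y), 8*cos(2*z), 2*x + 3*z) ≠ 0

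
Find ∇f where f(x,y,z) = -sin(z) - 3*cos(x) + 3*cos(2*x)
(3*sin(x) - 6*sin(2*x), 0, -cos(z))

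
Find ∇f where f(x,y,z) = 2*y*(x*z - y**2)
(2*y*z, 2*x*z - 6*y**2, 2*x*y)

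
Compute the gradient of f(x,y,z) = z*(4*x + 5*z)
(4*z, 0, 4*x + 10*z)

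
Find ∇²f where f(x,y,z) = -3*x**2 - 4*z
-6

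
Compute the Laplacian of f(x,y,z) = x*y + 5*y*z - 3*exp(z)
-3*exp(z)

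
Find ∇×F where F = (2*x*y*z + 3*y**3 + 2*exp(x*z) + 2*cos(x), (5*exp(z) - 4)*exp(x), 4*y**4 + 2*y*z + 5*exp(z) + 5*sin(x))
(16*y**3 + 2*z - 5*exp(x + z), 2*x*y + 2*x*exp(x*z) - 5*cos(x), -2*x*z - 9*y**2 + (5*exp(z) - 4)*exp(x))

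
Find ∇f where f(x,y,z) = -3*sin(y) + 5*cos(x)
(-5*sin(x), -3*cos(y), 0)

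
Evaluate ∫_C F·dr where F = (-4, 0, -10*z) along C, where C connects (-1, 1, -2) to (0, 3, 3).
-29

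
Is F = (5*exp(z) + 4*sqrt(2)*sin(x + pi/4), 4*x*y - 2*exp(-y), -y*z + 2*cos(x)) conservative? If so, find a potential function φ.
No, ∇×F = (-z, 5*exp(z) + 2*sin(x), 4*y) ≠ 0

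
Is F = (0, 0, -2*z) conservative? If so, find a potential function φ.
Yes, F is conservative. φ = -z**2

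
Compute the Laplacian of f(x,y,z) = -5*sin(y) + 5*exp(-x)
5*sin(y) + 5*exp(-x)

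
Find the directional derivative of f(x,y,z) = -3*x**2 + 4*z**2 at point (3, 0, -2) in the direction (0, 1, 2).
-32*sqrt(5)/5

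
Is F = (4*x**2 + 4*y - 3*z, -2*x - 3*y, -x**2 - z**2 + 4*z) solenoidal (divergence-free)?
No, ∇·F = 8*x - 2*z + 1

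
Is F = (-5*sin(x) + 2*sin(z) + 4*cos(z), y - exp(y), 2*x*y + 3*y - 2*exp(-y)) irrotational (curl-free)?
No, ∇×F = (2*x + 3 + 2*exp(-y), -2*y - 4*sin(z) + 2*cos(z), 0)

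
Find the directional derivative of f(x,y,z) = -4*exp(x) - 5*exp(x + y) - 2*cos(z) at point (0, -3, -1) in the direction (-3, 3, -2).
2*sqrt(22)*(sin(1) + 3)/11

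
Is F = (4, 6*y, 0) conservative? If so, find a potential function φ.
Yes, F is conservative. φ = 4*x + 3*y**2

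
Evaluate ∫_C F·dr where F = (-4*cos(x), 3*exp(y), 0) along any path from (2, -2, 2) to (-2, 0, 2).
-3*exp(-2) + 3 + 8*sin(2)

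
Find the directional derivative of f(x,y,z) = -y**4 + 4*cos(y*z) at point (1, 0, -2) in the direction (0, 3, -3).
0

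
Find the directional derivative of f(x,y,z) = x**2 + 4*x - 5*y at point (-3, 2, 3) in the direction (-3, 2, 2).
-4*sqrt(17)/17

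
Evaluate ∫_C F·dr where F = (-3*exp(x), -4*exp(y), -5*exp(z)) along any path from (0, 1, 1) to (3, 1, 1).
3 - 3*exp(3)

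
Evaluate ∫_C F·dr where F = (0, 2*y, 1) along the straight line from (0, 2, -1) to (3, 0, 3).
0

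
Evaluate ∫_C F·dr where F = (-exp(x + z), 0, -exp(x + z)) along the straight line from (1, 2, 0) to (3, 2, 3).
E - exp(6)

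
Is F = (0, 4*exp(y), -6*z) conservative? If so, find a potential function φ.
Yes, F is conservative. φ = -3*z**2 + 4*exp(y)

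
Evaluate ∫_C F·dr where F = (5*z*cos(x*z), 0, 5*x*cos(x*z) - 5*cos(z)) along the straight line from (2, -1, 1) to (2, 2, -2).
-5*sin(4) + 5*sin(1)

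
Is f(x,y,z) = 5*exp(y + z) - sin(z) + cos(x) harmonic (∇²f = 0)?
No, ∇²f = 10*exp(y + z) + sin(z) - cos(x)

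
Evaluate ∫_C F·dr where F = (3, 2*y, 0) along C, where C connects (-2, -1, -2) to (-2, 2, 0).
3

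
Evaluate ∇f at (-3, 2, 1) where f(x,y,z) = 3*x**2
(-18, 0, 0)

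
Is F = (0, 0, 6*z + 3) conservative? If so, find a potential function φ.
Yes, F is conservative. φ = 3*z*(z + 1)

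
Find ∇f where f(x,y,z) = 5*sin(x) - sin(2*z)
(5*cos(x), 0, -2*cos(2*z))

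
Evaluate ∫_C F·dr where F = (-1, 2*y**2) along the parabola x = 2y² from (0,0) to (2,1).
-4/3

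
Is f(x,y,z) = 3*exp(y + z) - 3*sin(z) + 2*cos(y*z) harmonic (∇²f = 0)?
No, ∇²f = -2*y**2*cos(y*z) - 2*z**2*cos(y*z) + 6*exp(y + z) + 3*sin(z)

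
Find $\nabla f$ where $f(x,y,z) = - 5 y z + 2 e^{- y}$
(0, -5*z - 2*exp(-y), -5*y)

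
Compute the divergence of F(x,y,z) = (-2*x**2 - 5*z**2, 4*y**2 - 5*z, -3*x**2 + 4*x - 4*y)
-4*x + 8*y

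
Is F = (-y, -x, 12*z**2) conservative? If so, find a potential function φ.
Yes, F is conservative. φ = -x*y + 4*z**3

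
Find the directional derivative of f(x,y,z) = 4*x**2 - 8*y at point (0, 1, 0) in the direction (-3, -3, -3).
8*sqrt(3)/3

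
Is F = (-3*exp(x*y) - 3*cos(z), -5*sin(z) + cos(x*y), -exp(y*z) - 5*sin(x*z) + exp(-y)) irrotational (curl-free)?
No, ∇×F = (-z*exp(y*z) + 5*cos(z) - exp(-y), 5*z*cos(x*z) + 3*sin(z), 3*x*exp(x*y) - y*sin(x*y))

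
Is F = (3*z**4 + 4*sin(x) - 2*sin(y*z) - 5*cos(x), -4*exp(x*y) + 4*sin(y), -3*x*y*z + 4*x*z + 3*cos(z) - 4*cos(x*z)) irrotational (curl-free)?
No, ∇×F = (-3*x*z, 3*y*z - 2*y*cos(y*z) + 12*z**3 - 4*z*sin(x*z) - 4*z, -4*y*exp(x*y) + 2*z*cos(y*z))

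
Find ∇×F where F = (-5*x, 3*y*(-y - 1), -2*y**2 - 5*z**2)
(-4*y, 0, 0)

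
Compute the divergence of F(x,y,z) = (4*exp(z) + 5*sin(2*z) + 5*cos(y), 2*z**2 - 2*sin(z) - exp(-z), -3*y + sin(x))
0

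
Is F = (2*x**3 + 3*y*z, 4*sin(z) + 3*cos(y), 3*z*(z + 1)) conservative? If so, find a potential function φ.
No, ∇×F = (-4*cos(z), 3*y, -3*z) ≠ 0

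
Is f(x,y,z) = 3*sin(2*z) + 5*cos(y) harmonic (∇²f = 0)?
No, ∇²f = -12*sin(2*z) - 5*cos(y)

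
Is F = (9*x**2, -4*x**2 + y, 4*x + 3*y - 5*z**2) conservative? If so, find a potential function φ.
No, ∇×F = (3, -4, -8*x) ≠ 0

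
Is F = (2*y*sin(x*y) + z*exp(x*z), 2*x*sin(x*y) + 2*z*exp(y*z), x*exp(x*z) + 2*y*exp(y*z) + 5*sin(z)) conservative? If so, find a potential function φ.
Yes, F is conservative. φ = exp(x*z) + 2*exp(y*z) - 5*cos(z) - 2*cos(x*y)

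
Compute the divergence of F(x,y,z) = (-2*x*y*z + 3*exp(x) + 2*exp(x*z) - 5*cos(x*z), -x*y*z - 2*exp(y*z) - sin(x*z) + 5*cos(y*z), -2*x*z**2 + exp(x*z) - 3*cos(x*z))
-5*x*z + x*exp(x*z) + 3*x*sin(x*z) - 2*y*z + 2*z*exp(x*z) - 2*z*exp(y*z) + 5*z*sin(x*z) - 5*z*sin(y*z) + 3*exp(x)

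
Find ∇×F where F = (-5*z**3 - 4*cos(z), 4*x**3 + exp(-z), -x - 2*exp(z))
(exp(-z), -15*z**2 + 4*sin(z) + 1, 12*x**2)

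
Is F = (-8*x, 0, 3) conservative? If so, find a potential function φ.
Yes, F is conservative. φ = -4*x**2 + 3*z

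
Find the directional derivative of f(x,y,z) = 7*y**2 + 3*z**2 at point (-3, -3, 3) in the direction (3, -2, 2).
120*sqrt(17)/17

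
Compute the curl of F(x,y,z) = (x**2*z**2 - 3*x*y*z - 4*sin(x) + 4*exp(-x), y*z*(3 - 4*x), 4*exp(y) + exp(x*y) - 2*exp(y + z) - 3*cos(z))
(x*exp(x*y) + y*(4*x - 3) + 4*exp(y) - 2*exp(y + z), 2*x**2*z - 3*x*y - y*exp(x*y), z*(3*x - 4*y))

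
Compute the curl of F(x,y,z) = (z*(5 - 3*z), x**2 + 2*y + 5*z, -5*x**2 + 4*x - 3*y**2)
(-6*y - 5, 10*x - 6*z + 1, 2*x)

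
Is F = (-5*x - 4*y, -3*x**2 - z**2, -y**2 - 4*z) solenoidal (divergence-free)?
No, ∇·F = -9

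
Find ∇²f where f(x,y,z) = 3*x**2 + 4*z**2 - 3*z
14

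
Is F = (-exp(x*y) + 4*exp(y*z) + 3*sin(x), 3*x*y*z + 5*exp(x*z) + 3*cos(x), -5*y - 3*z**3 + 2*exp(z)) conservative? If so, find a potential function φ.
No, ∇×F = (-3*x*y - 5*x*exp(x*z) - 5, 4*y*exp(y*z), x*exp(x*y) + 3*y*z + 5*z*exp(x*z) - 4*z*exp(y*z) - 3*sin(x)) ≠ 0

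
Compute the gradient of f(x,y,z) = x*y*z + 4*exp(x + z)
(y*z + 4*exp(x + z), x*z, x*y + 4*exp(x + z))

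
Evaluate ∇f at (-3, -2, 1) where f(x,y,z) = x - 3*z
(1, 0, -3)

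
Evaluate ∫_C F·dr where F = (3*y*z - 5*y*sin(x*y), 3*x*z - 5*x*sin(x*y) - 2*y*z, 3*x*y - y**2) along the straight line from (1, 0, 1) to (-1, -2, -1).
-7 + 5*cos(2)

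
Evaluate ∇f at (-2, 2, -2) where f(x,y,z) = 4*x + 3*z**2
(4, 0, -12)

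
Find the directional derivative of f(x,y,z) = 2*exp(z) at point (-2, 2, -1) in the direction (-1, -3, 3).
6*sqrt(19)*exp(-1)/19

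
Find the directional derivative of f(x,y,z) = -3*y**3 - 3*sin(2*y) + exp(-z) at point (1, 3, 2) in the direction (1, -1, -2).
sqrt(6)*(2 + 3*(2*cos(6) + 27)*exp(2))*exp(-2)/6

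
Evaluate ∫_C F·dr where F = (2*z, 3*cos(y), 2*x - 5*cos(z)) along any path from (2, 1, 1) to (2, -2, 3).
-3*sin(2) - 5*sin(3) + 2*sin(1) + 8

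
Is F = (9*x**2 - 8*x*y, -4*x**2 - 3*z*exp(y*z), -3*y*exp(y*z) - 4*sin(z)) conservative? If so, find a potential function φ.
Yes, F is conservative. φ = 3*x**3 - 4*x**2*y - 3*exp(y*z) + 4*cos(z)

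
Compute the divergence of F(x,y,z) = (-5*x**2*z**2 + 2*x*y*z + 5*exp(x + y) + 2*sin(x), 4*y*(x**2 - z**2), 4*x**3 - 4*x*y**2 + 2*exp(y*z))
4*x**2 - 10*x*z**2 + 2*y*z + 2*y*exp(y*z) - 4*z**2 + 5*exp(x + y) + 2*cos(x)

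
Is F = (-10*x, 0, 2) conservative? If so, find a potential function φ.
Yes, F is conservative. φ = -5*x**2 + 2*z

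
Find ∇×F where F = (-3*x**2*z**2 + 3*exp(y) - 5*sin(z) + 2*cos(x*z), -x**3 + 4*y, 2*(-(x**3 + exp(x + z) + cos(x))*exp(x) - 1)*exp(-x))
(0, -6*x**2*z + 6*x**2 - 2*x*sin(x*z) + 2*exp(x + z) - 2*sin(x) - 5*cos(z) - 2*exp(-x), -3*x**2 - 3*exp(y))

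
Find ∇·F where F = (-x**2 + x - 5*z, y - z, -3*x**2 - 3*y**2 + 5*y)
2 - 2*x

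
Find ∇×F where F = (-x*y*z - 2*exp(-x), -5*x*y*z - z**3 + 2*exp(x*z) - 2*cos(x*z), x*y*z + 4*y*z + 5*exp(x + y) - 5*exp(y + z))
(5*x*y + x*z - 2*x*exp(x*z) - 2*x*sin(x*z) + 3*z**2 + 4*z + 5*exp(x + y) - 5*exp(y + z), -x*y - y*z - 5*exp(x + y), z*(x - 5*y + 2*exp(x*z) + 2*sin(x*z)))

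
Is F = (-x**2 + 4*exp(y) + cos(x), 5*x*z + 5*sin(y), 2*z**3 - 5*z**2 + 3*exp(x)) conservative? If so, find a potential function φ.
No, ∇×F = (-5*x, -3*exp(x), 5*z - 4*exp(y)) ≠ 0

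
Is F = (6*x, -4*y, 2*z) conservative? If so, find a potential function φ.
Yes, F is conservative. φ = 3*x**2 - 2*y**2 + z**2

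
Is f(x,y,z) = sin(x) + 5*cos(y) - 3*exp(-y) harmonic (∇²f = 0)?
No, ∇²f = -sin(x) - 5*cos(y) - 3*exp(-y)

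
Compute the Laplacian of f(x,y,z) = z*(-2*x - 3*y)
0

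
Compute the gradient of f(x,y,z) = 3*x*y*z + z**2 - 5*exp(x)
(3*y*z - 5*exp(x), 3*x*z, 3*x*y + 2*z)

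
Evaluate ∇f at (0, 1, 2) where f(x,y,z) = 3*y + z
(0, 3, 1)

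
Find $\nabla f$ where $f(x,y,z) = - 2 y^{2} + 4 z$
(0, -4*y, 4)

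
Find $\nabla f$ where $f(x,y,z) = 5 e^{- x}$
(-5*exp(-x), 0, 0)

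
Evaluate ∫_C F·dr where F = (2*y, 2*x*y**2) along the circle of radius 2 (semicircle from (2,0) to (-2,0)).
0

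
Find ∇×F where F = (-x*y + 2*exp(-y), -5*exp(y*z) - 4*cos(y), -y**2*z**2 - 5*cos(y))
(-2*y*z**2 + 5*y*exp(y*z) + 5*sin(y), 0, x + 2*exp(-y))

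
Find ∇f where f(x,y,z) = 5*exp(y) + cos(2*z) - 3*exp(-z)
(0, 5*exp(y), -2*sin(2*z) + 3*exp(-z))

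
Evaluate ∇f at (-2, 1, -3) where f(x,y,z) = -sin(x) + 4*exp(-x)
(-4*exp(2) - cos(2), 0, 0)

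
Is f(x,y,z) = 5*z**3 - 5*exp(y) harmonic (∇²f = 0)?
No, ∇²f = 30*z - 5*exp(y)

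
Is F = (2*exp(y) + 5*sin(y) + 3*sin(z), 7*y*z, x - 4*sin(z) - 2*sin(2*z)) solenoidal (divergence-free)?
No, ∇·F = 7*z - 4*cos(z) - 4*cos(2*z)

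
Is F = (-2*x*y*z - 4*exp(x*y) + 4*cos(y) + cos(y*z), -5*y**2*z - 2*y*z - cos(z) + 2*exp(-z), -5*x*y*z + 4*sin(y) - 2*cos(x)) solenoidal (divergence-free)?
No, ∇·F = -5*x*y - 12*y*z - 4*y*exp(x*y) - 2*z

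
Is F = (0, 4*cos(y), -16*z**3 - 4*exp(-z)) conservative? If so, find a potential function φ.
Yes, F is conservative. φ = -4*z**4 + 4*sin(y) + 4*exp(-z)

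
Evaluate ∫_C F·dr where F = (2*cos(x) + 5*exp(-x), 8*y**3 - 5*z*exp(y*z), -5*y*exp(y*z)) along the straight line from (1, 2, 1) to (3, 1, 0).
-35 - 2*sin(1) - 5*exp(-3) + 2*sin(3) + 5*exp(-1) + 5*exp(2)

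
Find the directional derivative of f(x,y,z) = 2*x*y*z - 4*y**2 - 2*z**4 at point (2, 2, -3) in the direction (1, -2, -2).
-404/3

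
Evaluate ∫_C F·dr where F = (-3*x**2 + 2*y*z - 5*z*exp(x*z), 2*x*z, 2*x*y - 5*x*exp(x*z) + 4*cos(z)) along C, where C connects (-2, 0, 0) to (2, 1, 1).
-5*exp(2) - 7 + 4*sin(1)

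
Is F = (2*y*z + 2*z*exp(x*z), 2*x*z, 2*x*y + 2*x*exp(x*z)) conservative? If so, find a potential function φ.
Yes, F is conservative. φ = 2*x*y*z + 2*exp(x*z)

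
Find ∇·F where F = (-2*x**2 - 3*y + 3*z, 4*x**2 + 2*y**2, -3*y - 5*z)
-4*x + 4*y - 5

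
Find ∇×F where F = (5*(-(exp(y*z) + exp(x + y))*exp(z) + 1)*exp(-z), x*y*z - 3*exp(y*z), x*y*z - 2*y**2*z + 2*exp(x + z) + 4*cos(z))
(-x*y + x*z - 4*y*z + 3*y*exp(y*z), -y*z - 5*y*exp(y*z) - 2*exp(x + z) - 5*exp(-z), y*z + 5*z*exp(y*z) + 5*exp(x + y))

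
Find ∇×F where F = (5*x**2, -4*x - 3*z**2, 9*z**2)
(6*z, 0, -4)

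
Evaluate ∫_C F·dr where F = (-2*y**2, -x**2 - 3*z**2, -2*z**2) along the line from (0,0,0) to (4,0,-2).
16/3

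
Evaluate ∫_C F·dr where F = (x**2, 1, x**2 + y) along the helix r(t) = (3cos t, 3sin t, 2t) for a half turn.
-6 + 9*pi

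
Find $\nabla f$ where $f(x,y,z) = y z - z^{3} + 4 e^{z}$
(0, z, y - 3*z**2 + 4*exp(z))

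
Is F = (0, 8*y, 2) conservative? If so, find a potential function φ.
Yes, F is conservative. φ = 4*y**2 + 2*z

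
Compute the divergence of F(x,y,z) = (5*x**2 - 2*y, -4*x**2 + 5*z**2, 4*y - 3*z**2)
10*x - 6*z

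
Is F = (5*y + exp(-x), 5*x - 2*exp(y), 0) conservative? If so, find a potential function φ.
Yes, F is conservative. φ = 5*x*y - 2*exp(y) - exp(-x)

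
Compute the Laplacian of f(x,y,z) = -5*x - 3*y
0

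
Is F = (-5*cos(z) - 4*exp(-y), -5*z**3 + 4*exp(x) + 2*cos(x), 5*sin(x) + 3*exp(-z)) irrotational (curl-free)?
No, ∇×F = (15*z**2, 5*sin(z) - 5*cos(x), 4*exp(x) - 2*sin(x) - 4*exp(-y))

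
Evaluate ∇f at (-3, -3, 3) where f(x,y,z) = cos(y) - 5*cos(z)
(0, sin(3), 5*sin(3))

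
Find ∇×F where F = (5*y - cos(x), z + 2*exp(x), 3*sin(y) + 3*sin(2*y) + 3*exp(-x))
(3*cos(y) + 6*cos(2*y) - 1, 3*exp(-x), 2*exp(x) - 5)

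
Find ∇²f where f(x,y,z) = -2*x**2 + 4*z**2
4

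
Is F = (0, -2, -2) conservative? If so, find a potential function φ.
Yes, F is conservative. φ = -2*y - 2*z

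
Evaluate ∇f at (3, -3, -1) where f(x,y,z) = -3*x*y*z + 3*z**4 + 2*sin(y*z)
(-9, 9 - 2*cos(3), 15 - 6*cos(3))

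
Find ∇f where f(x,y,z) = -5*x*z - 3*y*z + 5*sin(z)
(-5*z, -3*z, -5*x - 3*y + 5*cos(z))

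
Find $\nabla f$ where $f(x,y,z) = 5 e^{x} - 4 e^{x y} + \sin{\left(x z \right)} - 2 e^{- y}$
(-4*y*exp(x*y) + z*cos(x*z) + 5*exp(x), -4*x*exp(x*y) + 2*exp(-y), x*cos(x*z))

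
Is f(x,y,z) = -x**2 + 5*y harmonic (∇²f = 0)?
No, ∇²f = -2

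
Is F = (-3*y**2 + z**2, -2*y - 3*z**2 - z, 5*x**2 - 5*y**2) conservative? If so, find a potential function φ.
No, ∇×F = (-10*y + 6*z + 1, -10*x + 2*z, 6*y) ≠ 0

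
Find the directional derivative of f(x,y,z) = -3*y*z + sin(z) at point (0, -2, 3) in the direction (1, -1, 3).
3*sqrt(11)*(cos(3) + 9)/11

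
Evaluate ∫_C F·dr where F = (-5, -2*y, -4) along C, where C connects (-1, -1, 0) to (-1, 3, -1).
-4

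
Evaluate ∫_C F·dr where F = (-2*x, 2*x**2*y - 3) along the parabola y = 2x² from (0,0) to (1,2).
-13/3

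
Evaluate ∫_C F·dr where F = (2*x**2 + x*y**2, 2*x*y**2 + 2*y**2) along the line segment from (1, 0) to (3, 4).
580/3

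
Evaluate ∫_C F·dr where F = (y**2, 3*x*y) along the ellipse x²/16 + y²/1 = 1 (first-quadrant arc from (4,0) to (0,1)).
4/3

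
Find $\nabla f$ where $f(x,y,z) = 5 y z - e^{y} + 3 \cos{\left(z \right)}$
(0, 5*z - exp(y), 5*y - 3*sin(z))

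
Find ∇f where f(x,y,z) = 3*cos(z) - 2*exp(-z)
(0, 0, -3*sin(z) + 2*exp(-z))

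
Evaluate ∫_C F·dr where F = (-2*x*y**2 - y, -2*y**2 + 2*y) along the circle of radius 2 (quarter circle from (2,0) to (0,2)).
pi + 20/3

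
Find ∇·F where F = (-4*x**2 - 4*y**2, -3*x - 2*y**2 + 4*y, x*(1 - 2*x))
-8*x - 4*y + 4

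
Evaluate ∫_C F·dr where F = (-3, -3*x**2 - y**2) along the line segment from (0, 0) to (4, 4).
-292/3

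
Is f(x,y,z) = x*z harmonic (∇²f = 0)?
Yes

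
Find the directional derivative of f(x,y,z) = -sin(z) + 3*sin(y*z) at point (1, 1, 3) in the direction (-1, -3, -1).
-29*sqrt(11)*cos(3)/11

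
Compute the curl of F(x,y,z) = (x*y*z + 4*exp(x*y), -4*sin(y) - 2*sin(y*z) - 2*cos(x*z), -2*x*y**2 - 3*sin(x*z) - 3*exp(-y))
(-4*x*y - 2*x*sin(x*z) + 2*y*cos(y*z) + 3*exp(-y), x*y + 2*y**2 + 3*z*cos(x*z), -x*z - 4*x*exp(x*y) + 2*z*sin(x*z))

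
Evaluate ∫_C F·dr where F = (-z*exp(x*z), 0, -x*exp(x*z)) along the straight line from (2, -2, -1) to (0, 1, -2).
-1 + exp(-2)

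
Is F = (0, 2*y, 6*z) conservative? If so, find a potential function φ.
Yes, F is conservative. φ = y**2 + 3*z**2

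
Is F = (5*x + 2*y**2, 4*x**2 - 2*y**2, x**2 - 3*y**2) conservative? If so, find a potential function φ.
No, ∇×F = (-6*y, -2*x, 8*x - 4*y) ≠ 0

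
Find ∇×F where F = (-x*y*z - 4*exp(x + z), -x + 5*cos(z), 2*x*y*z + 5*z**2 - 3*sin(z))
(2*x*z + 5*sin(z), -x*y - 2*y*z - 4*exp(x + z), x*z - 1)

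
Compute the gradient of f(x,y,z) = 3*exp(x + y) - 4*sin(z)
(3*exp(x + y), 3*exp(x + y), -4*cos(z))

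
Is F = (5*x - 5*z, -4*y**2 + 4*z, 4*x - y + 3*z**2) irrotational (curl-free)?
No, ∇×F = (-5, -9, 0)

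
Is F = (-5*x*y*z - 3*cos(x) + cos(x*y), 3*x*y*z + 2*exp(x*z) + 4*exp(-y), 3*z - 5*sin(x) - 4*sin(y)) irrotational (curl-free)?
No, ∇×F = (-3*x*y - 2*x*exp(x*z) - 4*cos(y), -5*x*y + 5*cos(x), 5*x*z + x*sin(x*y) + 3*y*z + 2*z*exp(x*z))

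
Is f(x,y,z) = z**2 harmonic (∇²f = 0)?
No, ∇²f = 2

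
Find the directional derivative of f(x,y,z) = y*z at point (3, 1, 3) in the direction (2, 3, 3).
6*sqrt(22)/11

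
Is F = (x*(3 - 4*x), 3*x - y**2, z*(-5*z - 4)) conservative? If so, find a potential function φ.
No, ∇×F = (0, 0, 3) ≠ 0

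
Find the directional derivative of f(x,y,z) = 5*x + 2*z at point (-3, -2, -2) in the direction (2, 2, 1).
4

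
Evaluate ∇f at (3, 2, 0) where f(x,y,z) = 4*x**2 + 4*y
(24, 4, 0)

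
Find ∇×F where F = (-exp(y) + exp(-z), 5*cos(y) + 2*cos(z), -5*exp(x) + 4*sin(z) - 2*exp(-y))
(2*sin(z) + 2*exp(-y), 5*exp(x) - exp(-z), exp(y))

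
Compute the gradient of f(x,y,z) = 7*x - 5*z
(7, 0, -5)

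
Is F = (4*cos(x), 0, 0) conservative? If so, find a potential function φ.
Yes, F is conservative. φ = 4*sin(x)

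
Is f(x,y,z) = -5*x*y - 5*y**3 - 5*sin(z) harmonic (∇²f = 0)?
No, ∇²f = -30*y + 5*sin(z)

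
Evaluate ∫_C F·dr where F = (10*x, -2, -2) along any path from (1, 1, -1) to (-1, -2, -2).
8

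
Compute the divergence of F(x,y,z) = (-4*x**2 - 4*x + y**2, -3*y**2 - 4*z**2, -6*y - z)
-8*x - 6*y - 5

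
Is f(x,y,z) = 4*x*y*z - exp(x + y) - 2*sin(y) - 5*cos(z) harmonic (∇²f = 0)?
No, ∇²f = -2*exp(x + y) + 2*sin(y) + 5*cos(z)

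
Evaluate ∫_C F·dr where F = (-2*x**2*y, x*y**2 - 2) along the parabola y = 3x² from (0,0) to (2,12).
32376/35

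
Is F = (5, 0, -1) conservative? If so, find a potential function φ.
Yes, F is conservative. φ = 5*x - z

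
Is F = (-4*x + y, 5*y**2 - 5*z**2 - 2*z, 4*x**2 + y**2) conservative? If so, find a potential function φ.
No, ∇×F = (2*y + 10*z + 2, -8*x, -1) ≠ 0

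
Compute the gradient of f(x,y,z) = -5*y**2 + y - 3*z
(0, 1 - 10*y, -3)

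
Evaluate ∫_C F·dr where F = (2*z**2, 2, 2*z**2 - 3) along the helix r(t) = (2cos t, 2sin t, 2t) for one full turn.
4*pi*(-9 + 48*pi + 32*pi**2)/3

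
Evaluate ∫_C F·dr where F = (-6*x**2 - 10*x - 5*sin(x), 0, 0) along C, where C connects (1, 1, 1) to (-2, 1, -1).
-5*cos(1) + 5*cos(2) + 3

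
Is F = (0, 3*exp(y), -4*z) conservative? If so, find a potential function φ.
Yes, F is conservative. φ = -2*z**2 + 3*exp(y)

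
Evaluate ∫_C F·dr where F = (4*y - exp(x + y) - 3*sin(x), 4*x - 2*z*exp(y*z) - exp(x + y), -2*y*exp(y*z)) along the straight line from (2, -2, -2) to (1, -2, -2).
-exp(-1) - 3*cos(2) + 3*cos(1) + 9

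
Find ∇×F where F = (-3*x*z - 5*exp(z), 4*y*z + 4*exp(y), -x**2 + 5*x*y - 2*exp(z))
(5*x - 4*y, -x - 5*y - 5*exp(z), 0)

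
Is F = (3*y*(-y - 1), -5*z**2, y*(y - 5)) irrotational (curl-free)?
No, ∇×F = (2*y + 10*z - 5, 0, 6*y + 3)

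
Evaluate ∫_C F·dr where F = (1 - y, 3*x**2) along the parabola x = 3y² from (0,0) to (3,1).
32/5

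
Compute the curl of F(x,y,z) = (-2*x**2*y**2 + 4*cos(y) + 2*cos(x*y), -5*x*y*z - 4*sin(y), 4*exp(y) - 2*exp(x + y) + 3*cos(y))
(5*x*y + 4*exp(y) - 2*exp(x + y) - 3*sin(y), 2*exp(x + y), 4*x**2*y + 2*x*sin(x*y) - 5*y*z + 4*sin(y))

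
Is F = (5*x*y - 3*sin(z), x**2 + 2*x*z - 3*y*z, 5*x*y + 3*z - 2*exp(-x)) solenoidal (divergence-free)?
No, ∇·F = 5*y - 3*z + 3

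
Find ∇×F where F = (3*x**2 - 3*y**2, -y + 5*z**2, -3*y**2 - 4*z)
(-6*y - 10*z, 0, 6*y)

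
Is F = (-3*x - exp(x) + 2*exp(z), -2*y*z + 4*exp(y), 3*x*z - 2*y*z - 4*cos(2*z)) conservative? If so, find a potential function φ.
No, ∇×F = (2*y - 2*z, -3*z + 2*exp(z), 0) ≠ 0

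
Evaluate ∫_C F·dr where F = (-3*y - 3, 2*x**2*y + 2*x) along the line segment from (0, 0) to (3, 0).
-9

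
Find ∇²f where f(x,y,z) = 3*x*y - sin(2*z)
4*sin(2*z)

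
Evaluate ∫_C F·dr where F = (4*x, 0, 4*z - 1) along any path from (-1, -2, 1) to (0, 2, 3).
12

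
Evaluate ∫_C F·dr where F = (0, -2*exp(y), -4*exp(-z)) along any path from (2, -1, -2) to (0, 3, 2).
2*(-exp(5) - 2*exp(4) + 2 + E)*exp(-2)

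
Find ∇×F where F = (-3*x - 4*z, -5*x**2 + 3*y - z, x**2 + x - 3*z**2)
(1, -2*x - 5, -10*x)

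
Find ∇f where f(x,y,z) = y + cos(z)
(0, 1, -sin(z))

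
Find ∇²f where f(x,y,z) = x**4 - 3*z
12*x**2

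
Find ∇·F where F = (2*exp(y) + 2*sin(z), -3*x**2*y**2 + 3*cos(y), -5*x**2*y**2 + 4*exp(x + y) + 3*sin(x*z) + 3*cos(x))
-6*x**2*y + 3*x*cos(x*z) - 3*sin(y)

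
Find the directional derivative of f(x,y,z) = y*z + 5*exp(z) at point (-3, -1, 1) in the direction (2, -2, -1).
-5*E/3 - 1/3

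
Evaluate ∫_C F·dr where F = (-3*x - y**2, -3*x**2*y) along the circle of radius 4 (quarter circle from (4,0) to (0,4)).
-376/3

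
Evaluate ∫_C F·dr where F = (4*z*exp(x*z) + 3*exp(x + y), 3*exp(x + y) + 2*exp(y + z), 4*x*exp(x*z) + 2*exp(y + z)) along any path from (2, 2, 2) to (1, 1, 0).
-9*exp(4) + 4 + 2*E + 3*exp(2)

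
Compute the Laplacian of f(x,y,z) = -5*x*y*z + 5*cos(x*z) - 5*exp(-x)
-5*x**2*cos(x*z) - 5*z**2*cos(x*z) - 5*exp(-x)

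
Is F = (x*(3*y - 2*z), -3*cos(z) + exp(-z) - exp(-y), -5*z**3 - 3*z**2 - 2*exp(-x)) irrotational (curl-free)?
No, ∇×F = (-3*sin(z) + exp(-z), -2*x - 2*exp(-x), -3*x)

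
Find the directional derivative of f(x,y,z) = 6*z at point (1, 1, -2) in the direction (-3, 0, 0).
0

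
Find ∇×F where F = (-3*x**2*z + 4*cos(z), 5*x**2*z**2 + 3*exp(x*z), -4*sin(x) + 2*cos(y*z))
(-10*x**2*z - 3*x*exp(x*z) - 2*z*sin(y*z), -3*x**2 - 4*sin(z) + 4*cos(x), z*(10*x*z + 3*exp(x*z)))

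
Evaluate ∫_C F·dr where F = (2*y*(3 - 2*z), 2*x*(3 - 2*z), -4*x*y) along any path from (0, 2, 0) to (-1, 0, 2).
0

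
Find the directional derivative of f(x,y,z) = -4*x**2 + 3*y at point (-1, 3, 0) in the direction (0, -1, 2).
-3*sqrt(5)/5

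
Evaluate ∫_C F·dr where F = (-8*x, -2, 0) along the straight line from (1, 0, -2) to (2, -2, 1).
-8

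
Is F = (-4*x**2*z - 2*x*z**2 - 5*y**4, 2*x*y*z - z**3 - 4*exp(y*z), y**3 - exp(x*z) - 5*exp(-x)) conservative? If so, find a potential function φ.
No, ∇×F = (-2*x*y + 3*y**2 + 4*y*exp(y*z) + 3*z**2, -4*x**2 - 4*x*z + z*exp(x*z) - 5*exp(-x), 2*y*(10*y**2 + z)) ≠ 0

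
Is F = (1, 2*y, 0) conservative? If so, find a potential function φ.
Yes, F is conservative. φ = x + y**2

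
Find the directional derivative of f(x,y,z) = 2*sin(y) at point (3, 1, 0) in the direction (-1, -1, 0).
-sqrt(2)*cos(1)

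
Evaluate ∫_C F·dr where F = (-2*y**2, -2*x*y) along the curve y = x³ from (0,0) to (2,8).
-1024/7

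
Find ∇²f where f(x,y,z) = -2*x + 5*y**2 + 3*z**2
16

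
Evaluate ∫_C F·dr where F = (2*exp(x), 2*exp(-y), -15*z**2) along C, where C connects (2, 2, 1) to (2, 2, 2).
-35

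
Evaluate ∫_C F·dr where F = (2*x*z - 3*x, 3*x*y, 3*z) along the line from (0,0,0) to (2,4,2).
112/3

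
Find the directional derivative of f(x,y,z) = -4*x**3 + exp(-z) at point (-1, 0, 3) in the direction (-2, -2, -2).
sqrt(3)*(1 + 12*exp(3))*exp(-3)/3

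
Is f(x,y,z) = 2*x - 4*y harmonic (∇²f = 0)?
Yes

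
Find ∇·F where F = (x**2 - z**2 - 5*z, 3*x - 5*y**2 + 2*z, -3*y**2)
2*x - 10*y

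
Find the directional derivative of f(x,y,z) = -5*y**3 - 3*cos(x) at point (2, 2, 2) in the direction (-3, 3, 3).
-sqrt(3)*(sin(2) + 20)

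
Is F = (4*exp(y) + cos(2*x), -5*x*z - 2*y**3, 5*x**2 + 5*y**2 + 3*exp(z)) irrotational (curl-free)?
No, ∇×F = (5*x + 10*y, -10*x, -5*z - 4*exp(y))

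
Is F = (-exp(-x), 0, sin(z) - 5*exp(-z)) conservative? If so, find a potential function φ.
Yes, F is conservative. φ = -cos(z) + 5*exp(-z) + exp(-x)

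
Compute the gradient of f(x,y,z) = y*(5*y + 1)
(0, 10*y + 1, 0)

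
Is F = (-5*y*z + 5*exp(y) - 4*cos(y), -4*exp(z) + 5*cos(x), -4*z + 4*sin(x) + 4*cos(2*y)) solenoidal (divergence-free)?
No, ∇·F = -4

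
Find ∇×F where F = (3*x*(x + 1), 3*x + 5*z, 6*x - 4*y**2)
(-8*y - 5, -6, 3)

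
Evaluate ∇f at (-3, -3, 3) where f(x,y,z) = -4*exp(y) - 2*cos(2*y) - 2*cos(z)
(0, -4*exp(-3) - 4*sin(6), 2*sin(3))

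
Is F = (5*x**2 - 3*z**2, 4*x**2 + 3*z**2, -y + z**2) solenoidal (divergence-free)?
No, ∇·F = 10*x + 2*z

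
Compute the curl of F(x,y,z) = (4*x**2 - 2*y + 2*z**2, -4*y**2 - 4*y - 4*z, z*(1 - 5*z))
(4, 4*z, 2)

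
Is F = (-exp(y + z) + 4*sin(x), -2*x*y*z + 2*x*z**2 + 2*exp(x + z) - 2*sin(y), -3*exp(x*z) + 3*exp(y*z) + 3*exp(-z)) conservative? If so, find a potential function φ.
No, ∇×F = (2*x*y - 4*x*z + 3*z*exp(y*z) - 2*exp(x + z), 3*z*exp(x*z) - exp(y + z), -2*y*z + 2*z**2 + 2*exp(x + z) + exp(y + z)) ≠ 0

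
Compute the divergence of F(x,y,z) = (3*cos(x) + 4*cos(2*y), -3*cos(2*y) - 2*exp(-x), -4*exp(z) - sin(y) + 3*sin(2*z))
-4*exp(z) - 3*sin(x) + 6*sin(2*y) + 6*cos(2*z)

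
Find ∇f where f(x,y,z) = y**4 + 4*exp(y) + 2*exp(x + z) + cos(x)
(2*exp(x + z) - sin(x), 4*y**3 + 4*exp(y), 2*exp(x + z))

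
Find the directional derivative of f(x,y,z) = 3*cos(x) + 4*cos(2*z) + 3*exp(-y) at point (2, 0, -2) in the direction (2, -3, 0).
3*sqrt(13)*(3 - 2*sin(2))/13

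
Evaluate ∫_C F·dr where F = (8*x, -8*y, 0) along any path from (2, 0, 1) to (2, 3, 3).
-36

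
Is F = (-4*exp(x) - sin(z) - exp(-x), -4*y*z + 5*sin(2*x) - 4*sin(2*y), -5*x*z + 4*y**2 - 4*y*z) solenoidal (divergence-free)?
No, ∇·F = -5*x - 4*y - 4*z - 4*exp(x) - 8*cos(2*y) + exp(-x)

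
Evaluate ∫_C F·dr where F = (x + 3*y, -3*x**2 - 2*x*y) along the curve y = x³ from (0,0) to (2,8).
-5366/35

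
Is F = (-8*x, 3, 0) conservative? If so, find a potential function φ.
Yes, F is conservative. φ = -4*x**2 + 3*y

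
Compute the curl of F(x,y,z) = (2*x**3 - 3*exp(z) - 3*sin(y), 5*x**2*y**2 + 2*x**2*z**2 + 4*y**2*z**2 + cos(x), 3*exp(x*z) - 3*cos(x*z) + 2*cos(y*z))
(-2*z*(2*x**2 + 4*y**2 + sin(y*z)), -3*z*exp(x*z) - 3*z*sin(x*z) - 3*exp(z), 10*x*y**2 + 4*x*z**2 - sin(x) + 3*cos(y))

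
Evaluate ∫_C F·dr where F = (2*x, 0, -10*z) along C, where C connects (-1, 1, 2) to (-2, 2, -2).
3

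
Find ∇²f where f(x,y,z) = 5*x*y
0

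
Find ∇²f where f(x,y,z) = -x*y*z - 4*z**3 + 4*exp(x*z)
4*x**2*exp(x*z) + 4*z**2*exp(x*z) - 24*z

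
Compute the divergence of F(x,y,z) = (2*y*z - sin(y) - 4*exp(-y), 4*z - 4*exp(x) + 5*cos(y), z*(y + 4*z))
y + 8*z - 5*sin(y)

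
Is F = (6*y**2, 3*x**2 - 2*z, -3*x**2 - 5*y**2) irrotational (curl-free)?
No, ∇×F = (2 - 10*y, 6*x, 6*x - 12*y)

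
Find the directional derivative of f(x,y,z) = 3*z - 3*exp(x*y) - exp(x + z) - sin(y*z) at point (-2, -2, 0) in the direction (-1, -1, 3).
sqrt(11)*(-12*exp(6) - 2 + 15*exp(2))*exp(-2)/11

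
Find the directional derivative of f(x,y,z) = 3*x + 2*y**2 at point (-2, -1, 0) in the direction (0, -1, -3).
2*sqrt(10)/5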